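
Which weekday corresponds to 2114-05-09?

Wednesday

Doomsday rule: the anchor day for the 2100s is Sunday. For year 14: 14÷12 = 1 r 2, and 2÷4 = 0, so 1+2+0 = 3.
Sunday + 3 ≡ Wednesday — that's 2114's doomsday.
In May the doomsday date is May 9.
May 9 is the doomsday itself: Wednesday.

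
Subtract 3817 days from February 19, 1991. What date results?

September 7, 1980

−365 (one year) → Feb 19, 1990 (3452 left).
−365 (one year) → Feb 19, 1989 (3087 left).
−366 (one year; includes Feb 29, 1988) → Feb 19, 1988 (2721 left).
−365 (one year) → Feb 19, 1987 (2356 left).
−365 (one year) → Feb 19, 1986 (1991 left).
−365 (one year) → Feb 19, 1985 (1626 left).
−366 (one year; includes Feb 29, 1984) → Feb 19, 1984 (1260 left).
−365 (one year) → Feb 19, 1983 (895 left).
−365 (one year) → Feb 19, 1982 (530 left).
−365 (one year) → Feb 19, 1981 (165 left).
−19 → Jan 31, 1981 (end of Jan, 31 days; 146 left).
−31 → Dec 31, 1980 (end of Dec, 31 days; 115 left).
−31 → Nov 30, 1980 (end of Nov, 30 days; 84 left).
−30 → Oct 31, 1980 (end of Oct, 31 days; 54 left).
−31 → Sep 30, 1980 (end of Sep, 30 days; 23 left).
−23 → Sep 7, 1980.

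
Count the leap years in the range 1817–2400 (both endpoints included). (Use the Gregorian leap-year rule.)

Multiples of 4 in [1817,2400]: 146.
Of those, multiples of 100: 6 (not leap unless ÷400).
Multiples of 400: 2.
Leap years = 146 − 6 + 2 = 142.

142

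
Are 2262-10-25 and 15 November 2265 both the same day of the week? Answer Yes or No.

From Oct 25, 2262 to Nov 15, 2265 is 1117 days.
1117 mod 7 = 4, so they are different weekdays.
(Oct 25, 2262 is a Saturday; Nov 15, 2265 is a Wednesday.)

No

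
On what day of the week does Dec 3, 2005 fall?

Saturday

Doomsday rule: the anchor day for the 2000s is Tuesday. For year 05: 5÷12 = 0 r 5, and 5÷4 = 1, so 0+5+1 = 6.
Tuesday + 6 ≡ Monday — that's 2005's doomsday.
In December the doomsday date is Dec 12.
Dec 3 is 9 days before Dec 12; 9 mod 7 = 2, so Monday − 2 = Saturday.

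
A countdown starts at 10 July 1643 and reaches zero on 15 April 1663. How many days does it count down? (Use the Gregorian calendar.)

Jul 10, 1643 → Jul 10, 1644: 366 days (Feb 29, 1644 is in that span).
Jul 10, 1644 → Jul 10, 1645: 365 days.
Jul 10, 1645 → Jul 10, 1646: 365 days.
Jul 10, 1646 → Jul 10, 1647: 365 days.
Jul 10, 1647 → Jul 10, 1648: 366 days (Feb 29, 1648 is in that span).
Jul 10, 1648 → Jul 10, 1649: 365 days.
Jul 10, 1649 → Jul 10, 1650: 365 days.
Jul 10, 1650 → Jul 10, 1651: 365 days.
Jul 10, 1651 → Jul 10, 1652: 366 days (Feb 29, 1652 is in that span).
Jul 10, 1652 → Jul 10, 1653: 365 days.
Jul 10, 1653 → Jul 10, 1654: 365 days.
Jul 10, 1654 → Jul 10, 1655: 365 days.
Jul 10, 1655 → Jul 10, 1656: 366 days (Feb 29, 1656 is in that span).
Jul 10, 1656 → Jul 10, 1657: 365 days.
Jul 10, 1657 → Jul 10, 1658: 365 days.
Jul 10, 1658 → Jul 10, 1659: 365 days.
Jul 10, 1659 → Jul 10, 1660: 366 days (Feb 29, 1660 is in that span).
Jul 10, 1660 → Jul 10, 1661: 365 days.
Jul 10, 1661 → Jul 10, 1662: 365 days.
Jul 10, 1662 → Aug 10, 1662: 31 days (July has 31).
Aug 10, 1662 → Sep 10, 1662: 31 days (August has 31).
Sep 10, 1662 → Oct 10, 1662: 30 days (September has 30).
Oct 10, 1662 → Nov 10, 1662: 31 days (October has 31).
Nov 10, 1662 → Dec 10, 1662: 30 days (November has 30).
Dec 10, 1662 → Jan 10, 1663: 31 days (December has 31).
Jan 10, 1663 → Feb 10, 1663: 31 days (January has 31).
Feb 10, 1663 → Mar 10, 1663: 28 days (February has 28).
Mar 10, 1663 → Apr 10, 1663: 31 days (March has 31).
Apr 10, 1663 → Apr 15, 1663: 5 days.
Total: 7219 days.

7219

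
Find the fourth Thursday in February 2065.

February 1, 2065 is a Sunday.
The first Thursday is therefore February 5 (4 days later).
The fourth Thursday is 5 + 3×7 = February 26.

February 26, 2065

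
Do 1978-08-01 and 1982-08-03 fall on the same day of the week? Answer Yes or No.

Yes

From Aug 1, 1978 to Aug 3, 1982 is 1463 days.
1463 mod 7 = 0, so they are the same weekday.
(Aug 1, 1978 is a Tuesday; Aug 3, 1982 is a Tuesday.)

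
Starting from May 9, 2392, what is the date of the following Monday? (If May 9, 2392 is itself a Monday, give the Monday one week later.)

May 9, 2392 is a Saturday.
From Saturday to the next Monday is 2 days.
May 9, 2392 + 2 = May 11, 2392.

May 11, 2392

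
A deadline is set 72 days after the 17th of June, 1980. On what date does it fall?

August 28, 1980

Jun has 30 days: +14 → Jul 1, 1980 (58 left).
Jul has 31 days: +31 → Aug 1, 1980 (27 left).
+27 → Aug 28, 1980.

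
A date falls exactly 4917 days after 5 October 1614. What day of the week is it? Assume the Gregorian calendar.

Wednesday

First find the weekday of Oct 5, 1614. Doomsday rule: the anchor day for the 1600s is Tuesday. For year 14: 14÷12 = 1 r 2, and 2÷4 = 0, so 1+2+0 = 3.
Tuesday + 3 ≡ Friday — that's 1614's doomsday.
In October the doomsday date is Oct 10.
Oct 5 is 5 days before Oct 10; 5 mod 7 = 5, so Friday − 5 = Sunday.
4917 mod 7 = 3, so 4917 days after a Sunday is Sunday + 3 = Wednesday.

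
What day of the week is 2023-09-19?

January 1, 2023 is a Sunday.
Jan 1, 2023 → Feb 1, 2023: 31 days (January has 31).
Feb 1, 2023 → Mar 1, 2023: 28 days (February has 28).
Mar 1, 2023 → Apr 1, 2023: 31 days (March has 31).
Apr 1, 2023 → May 1, 2023: 30 days (April has 30).
May 1, 2023 → Jun 1, 2023: 31 days (May has 31).
Jun 1, 2023 → Jul 1, 2023: 30 days (June has 30).
Jul 1, 2023 → Aug 1, 2023: 31 days (July has 31).
Aug 1, 2023 → Sep 1, 2023: 31 days (August has 31).
Sep 1, 2023 → Sep 19, 2023: 18 days.
Total: 261 days.
261 mod 7 = 2, so Sunday + 2 = Tuesday.

Tuesday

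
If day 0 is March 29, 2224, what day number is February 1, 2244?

Mar 29, 2224 → Mar 29, 2225: 365 days.
Mar 29, 2225 → Mar 29, 2226: 365 days.
Mar 29, 2226 → Mar 29, 2227: 365 days.
Mar 29, 2227 → Mar 29, 2228: 366 days (Feb 29, 2228 is in that span).
Mar 29, 2228 → Mar 29, 2229: 365 days.
Mar 29, 2229 → Mar 29, 2230: 365 days.
Mar 29, 2230 → Mar 29, 2231: 365 days.
Mar 29, 2231 → Mar 29, 2232: 366 days (Feb 29, 2232 is in that span).
Mar 29, 2232 → Mar 29, 2233: 365 days.
Mar 29, 2233 → Mar 29, 2234: 365 days.
Mar 29, 2234 → Mar 29, 2235: 365 days.
Mar 29, 2235 → Mar 29, 2236: 366 days (Feb 29, 2236 is in that span).
Mar 29, 2236 → Mar 29, 2237: 365 days.
Mar 29, 2237 → Mar 29, 2238: 365 days.
Mar 29, 2238 → Mar 29, 2239: 365 days.
Mar 29, 2239 → Mar 29, 2240: 366 days (Feb 29, 2240 is in that span).
Mar 29, 2240 → Mar 29, 2241: 365 days.
Mar 29, 2241 → Mar 29, 2242: 365 days.
Mar 29, 2242 → Mar 29, 2243: 365 days.
Mar 29, 2243 → Apr 29, 2243: 31 days (March has 31).
Apr 29, 2243 → May 29, 2243: 30 days (April has 30).
May 29, 2243 → Jun 29, 2243: 31 days (May has 31).
Jun 29, 2243 → Jul 29, 2243: 30 days (June has 30).
Jul 29, 2243 → Aug 29, 2243: 31 days (July has 31).
Aug 29, 2243 → Sep 29, 2243: 31 days (August has 31).
Sep 29, 2243 → Oct 29, 2243: 30 days (September has 30).
Oct 29, 2243 → Nov 29, 2243: 31 days (October has 31).
Nov 29, 2243 → Dec 29, 2243: 30 days (November has 30).
Dec 29, 2243 → Jan 29, 2244: 31 days (December has 31).
Jan 29, 2244 → Feb 1, 2244: 3 days.
Total: 7248 days.

7248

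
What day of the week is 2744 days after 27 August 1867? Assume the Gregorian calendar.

Tuesday

First find the weekday of Aug 27, 1867. Doomsday rule: the anchor day for the 1800s is Friday. For year 67: 67÷12 = 5 r 7, and 7÷4 = 1, so 5+7+1 = 13.
Friday + 13 ≡ Thursday — that's 1867's doomsday.
In August the doomsday date is Aug 8.
Aug 27 is 19 days after Aug 8; 19 mod 7 = 5, so Thursday + 5 = Tuesday.
2744 mod 7 = 0, so 2744 days after a Tuesday is Tuesday + 0 = Tuesday.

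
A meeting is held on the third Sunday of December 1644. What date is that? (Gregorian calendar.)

December 18, 1644

December 1, 1644 is a Thursday.
The first Sunday is therefore December 4 (3 days later).
The third Sunday is 4 + 2×7 = December 18.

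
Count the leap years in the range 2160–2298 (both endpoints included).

34

Multiples of 4 in [2160,2298]: 35.
Of those, multiples of 100: 1 (not leap unless ÷400).
Multiples of 400: 0.
Leap years = 35 − 1 + 0 = 34.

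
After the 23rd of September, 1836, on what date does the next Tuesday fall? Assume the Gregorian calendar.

Sep 23, 1836 is a Friday.
From Friday to the next Tuesday is 4 days.
Sep 23, 1836 + 4 = Sep 27, 1836.

September 27, 1836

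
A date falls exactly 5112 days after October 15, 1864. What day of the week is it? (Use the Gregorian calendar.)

Monday

Oct 15, 1864 is a Saturday.
5112 mod 7 = 2, so 5112 days after a Saturday is Saturday + 2 = Monday.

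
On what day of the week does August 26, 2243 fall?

Saturday

Doomsday rule: the anchor day for the 2200s is Friday. For year 43: 43÷12 = 3 r 7, and 7÷4 = 1, so 3+7+1 = 11.
Friday + 11 ≡ Tuesday — that's 2243's doomsday.
In August the doomsday date is Aug 8.
Aug 26 is 18 days after Aug 8; 18 mod 7 = 4, so Tuesday + 4 = Saturday.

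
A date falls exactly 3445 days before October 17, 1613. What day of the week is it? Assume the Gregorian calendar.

First find the weekday of Oct 17, 1613. Doomsday rule: the anchor day for the 1600s is Tuesday. For year 13: 13÷12 = 1 r 1, and 1÷4 = 0, so 1+1+0 = 2.
Tuesday + 2 ≡ Thursday — that's 1613's doomsday.
In October the doomsday date is Oct 10.
Oct 17 is 7 days after Oct 10; 7 mod 7 = 0, so Thursday + 0 = Thursday.
3445 mod 7 = 1, so 3445 days before a Thursday is Thursday − 1 = Wednesday.

Wednesday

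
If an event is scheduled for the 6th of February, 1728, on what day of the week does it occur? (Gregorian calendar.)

Doomsday rule: the anchor day for the 1700s is Sunday. For year 28: 28÷12 = 2 r 4, and 4÷4 = 1, so 2+4+1 = 7.
Sunday + 7 ≡ Sunday — that's 1728's doomsday.
In February the doomsday date is Feb 29 (1728 is a leap year (divisible by 4)).
Feb 6 is 23 days before Feb 29; 23 mod 7 = 2, so Sunday − 2 = Friday.

Friday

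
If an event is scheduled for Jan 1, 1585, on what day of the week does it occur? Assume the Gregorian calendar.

Tuesday

Doomsday rule: the anchor day for the 1500s is Wednesday. For year 85: 85÷12 = 7 r 1, and 1÷4 = 0, so 7+1+0 = 8.
Wednesday + 8 ≡ Thursday — that's 1585's doomsday.
In January the doomsday date is Jan 3 (1585 is not a leap year).
Jan 1 is 2 days before Jan 3; 2 mod 7 = 2, so Thursday − 2 = Tuesday.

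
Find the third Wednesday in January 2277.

January 17, 2277

January 1, 2277 is a Monday.
The first Wednesday is therefore January 3 (2 days later).
The third Wednesday is 3 + 2×7 = January 17.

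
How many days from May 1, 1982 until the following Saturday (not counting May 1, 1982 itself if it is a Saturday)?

May 1, 1982 is a Saturday.
From Saturday to the next Saturday is 7 days.

7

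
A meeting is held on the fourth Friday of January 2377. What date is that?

January 28, 2377

January 1, 2377 is a Saturday.
The first Friday is therefore January 7 (6 days later).
The fourth Friday is 7 + 3×7 = January 28.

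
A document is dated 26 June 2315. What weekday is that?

Doomsday rule: the anchor day for the 2300s is Wednesday. For year 15: 15÷12 = 1 r 3, and 3÷4 = 0, so 1+3+0 = 4.
Wednesday + 4 ≡ Sunday — that's 2315's doomsday.
In June the doomsday date is Jun 6.
Jun 26 is 20 days after Jun 6; 20 mod 7 = 6, so Sunday + 6 = Saturday.

Saturday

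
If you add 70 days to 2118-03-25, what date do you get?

Mar has 31 days: +7 → Apr 1, 2118 (63 left).
Apr has 30 days: +30 → May 1, 2118 (33 left).
May has 31 days: +31 → Jun 1, 2118 (2 left).
+2 → Jun 3, 2118.

June 3, 2118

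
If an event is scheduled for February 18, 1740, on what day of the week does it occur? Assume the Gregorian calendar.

Thursday

Doomsday rule: the anchor day for the 1700s is Sunday. For year 40: 40÷12 = 3 r 4, and 4÷4 = 1, so 3+4+1 = 8.
Sunday + 8 ≡ Monday — that's 1740's doomsday.
In February the doomsday date is Feb 29 (1740 is a leap year (divisible by 4)).
Feb 18 is 11 days before Feb 29; 11 mod 7 = 4, so Monday − 4 = Thursday.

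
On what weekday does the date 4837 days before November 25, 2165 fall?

Monday

Nov 25, 2165 is a Monday.
4837 mod 7 = 0, so 4837 days before a Monday is Monday − 0 = Monday.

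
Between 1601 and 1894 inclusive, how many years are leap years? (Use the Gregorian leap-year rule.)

71

Multiples of 4 in [1601,1894]: 73.
Of those, multiples of 100: 2 (not leap unless ÷400).
Multiples of 400: 0.
Leap years = 73 − 2 + 0 = 71.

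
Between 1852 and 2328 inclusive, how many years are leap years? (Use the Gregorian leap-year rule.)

Multiples of 4 in [1852,2328]: 120.
Of those, multiples of 100: 5 (not leap unless ÷400).
Multiples of 400: 1.
Leap years = 120 − 5 + 1 = 116.

116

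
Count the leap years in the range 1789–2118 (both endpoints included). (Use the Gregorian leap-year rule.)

79

Multiples of 4 in [1789,2118]: 82.
Of those, multiples of 100: 4 (not leap unless ÷400).
Multiples of 400: 1.
Leap years = 82 − 4 + 1 = 79.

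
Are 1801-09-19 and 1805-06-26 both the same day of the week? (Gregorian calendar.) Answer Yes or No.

No

From Sep 19, 1801 to Jun 26, 1805 is 1376 days.
1376 mod 7 = 4, so they are different weekdays.
(Sep 19, 1801 is a Saturday; Jun 26, 1805 is a Wednesday.)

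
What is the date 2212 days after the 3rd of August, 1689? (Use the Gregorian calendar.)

August 24, 1695

+365 (one year) → Aug 3, 1690 (1847 left).
+365 (one year) → Aug 3, 1691 (1482 left).
+366 (one year; includes Feb 29, 1692) → Aug 3, 1692 (1116 left).
+365 (one year) → Aug 3, 1693 (751 left).
+365 (one year) → Aug 3, 1694 (386 left).
Aug has 31 days: +29 → Sep 1, 1694 (357 left).
Sep has 30 days: +30 → Oct 1, 1694 (327 left).
Oct has 31 days: +31 → Nov 1, 1694 (296 left).
Nov has 30 days: +30 → Dec 1, 1694 (266 left).
Dec has 31 days: +31 → Jan 1, 1695 (235 left).
Jan has 31 days: +31 → Feb 1, 1695 (204 left).
Feb has 28 days: +28 → Mar 1, 1695 (176 left).
Mar has 31 days: +31 → Apr 1, 1695 (145 left).
Apr has 30 days: +30 → May 1, 1695 (115 left).
May has 31 days: +31 → Jun 1, 1695 (84 left).
Jun has 30 days: +30 → Jul 1, 1695 (54 left).
Jul has 31 days: +31 → Aug 1, 1695 (23 left).
+23 → Aug 24, 1695.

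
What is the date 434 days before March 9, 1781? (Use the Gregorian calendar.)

−365 (one year) → Mar 9, 1780 (69 left).
−9 → Feb 29, 1780 (end of Feb, 29 days; 60 left).
−29 → Jan 31, 1780 (end of Jan, 31 days; 31 left).
−31 → Dec 31, 1779 (end of Dec, 31 days; 0 left).

December 31, 1779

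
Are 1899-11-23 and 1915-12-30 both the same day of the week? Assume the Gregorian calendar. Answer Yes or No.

Yes

From Nov 23, 1899 to Dec 30, 1915 is 5880 days.
5880 mod 7 = 0, so they are the same weekday.
(Nov 23, 1899 is a Thursday; Dec 30, 1915 is a Thursday.)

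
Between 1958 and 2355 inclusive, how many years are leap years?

Multiples of 4 in [1958,2355]: 99.
Of those, multiples of 100: 4 (not leap unless ÷400).
Multiples of 400: 1.
Leap years = 99 − 4 + 1 = 96.

96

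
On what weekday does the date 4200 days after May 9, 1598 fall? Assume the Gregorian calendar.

Saturday

First find the weekday of May 9, 1598. Doomsday rule: the anchor day for the 1500s is Wednesday. For year 98: 98÷12 = 8 r 2, and 2÷4 = 0, so 8+2+0 = 10.
Wednesday + 10 ≡ Saturday — that's 1598's doomsday.
In May the doomsday date is May 9.
May 9 is the doomsday itself: Saturday.
4200 mod 7 = 0, so 4200 days after a Saturday is Saturday + 0 = Saturday.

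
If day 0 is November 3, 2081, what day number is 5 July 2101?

7183

Nov 3, 2081 → Nov 3, 2082: 365 days.
Nov 3, 2082 → Nov 3, 2083: 365 days.
Nov 3, 2083 → Nov 3, 2084: 366 days (Feb 29, 2084 is in that span).
Nov 3, 2084 → Nov 3, 2085: 365 days.
Nov 3, 2085 → Nov 3, 2086: 365 days.
Nov 3, 2086 → Nov 3, 2087: 365 days.
Nov 3, 2087 → Nov 3, 2088: 366 days (Feb 29, 2088 is in that span).
Nov 3, 2088 → Nov 3, 2089: 365 days.
Nov 3, 2089 → Nov 3, 2090: 365 days.
Nov 3, 2090 → Nov 3, 2091: 365 days.
Nov 3, 2091 → Nov 3, 2092: 366 days (Feb 29, 2092 is in that span).
Nov 3, 2092 → Nov 3, 2093: 365 days.
Nov 3, 2093 → Nov 3, 2094: 365 days.
Nov 3, 2094 → Nov 3, 2095: 365 days.
Nov 3, 2095 → Nov 3, 2096: 366 days (Feb 29, 2096 is in that span).
Nov 3, 2096 → Nov 3, 2097: 365 days.
Nov 3, 2097 → Nov 3, 2098: 365 days.
Nov 3, 2098 → Nov 3, 2099: 365 days.
Nov 3, 2099 → Nov 3, 2100: 365 days.
Nov 3, 2100 → Dec 3, 2100: 30 days (November has 30).
Dec 3, 2100 → Jan 3, 2101: 31 days (December has 31).
Jan 3, 2101 → Feb 3, 2101: 31 days (January has 31).
Feb 3, 2101 → Mar 3, 2101: 28 days (February has 28).
Mar 3, 2101 → Apr 3, 2101: 31 days (March has 31).
Apr 3, 2101 → May 3, 2101: 30 days (April has 30).
May 3, 2101 → Jun 3, 2101: 31 days (May has 31).
Jun 3, 2101 → Jul 3, 2101: 30 days (June has 30).
Jul 3, 2101 → Jul 5, 2101: 2 days.
Total: 7183 days.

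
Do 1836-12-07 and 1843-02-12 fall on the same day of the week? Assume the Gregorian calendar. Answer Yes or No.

From Dec 7, 1836 to Feb 12, 1843 is 2258 days.
2258 mod 7 = 4, so they are different weekdays.
(Dec 7, 1836 is a Wednesday; Feb 12, 1843 is a Sunday.)

No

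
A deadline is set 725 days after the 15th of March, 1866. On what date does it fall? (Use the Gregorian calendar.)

+365 (one year) → Mar 15, 1867 (360 left).
Mar has 31 days: +17 → Apr 1, 1867 (343 left).
Apr has 30 days: +30 → May 1, 1867 (313 left).
May has 31 days: +31 → Jun 1, 1867 (282 left).
Jun has 30 days: +30 → Jul 1, 1867 (252 left).
Jul has 31 days: +31 → Aug 1, 1867 (221 left).
Aug has 31 days: +31 → Sep 1, 1867 (190 left).
Sep has 30 days: +30 → Oct 1, 1867 (160 left).
Oct has 31 days: +31 → Nov 1, 1867 (129 left).
Nov has 30 days: +30 → Dec 1, 1867 (99 left).
Dec has 31 days: +31 → Jan 1, 1868 (68 left).
Jan has 31 days: +31 → Feb 1, 1868 (37 left).
Feb has 29 days: +29 → Mar 1, 1868 (8 left).
+8 → Mar 9, 1868.

March 9, 1868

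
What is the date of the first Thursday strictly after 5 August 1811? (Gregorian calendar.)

August 8, 1811

Aug 5, 1811 is a Monday.
From Monday to the next Thursday is 3 days.
Aug 5, 1811 + 3 = Aug 8, 1811.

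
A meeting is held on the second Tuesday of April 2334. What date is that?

April 1, 2334 is a Sunday.
The first Tuesday is therefore April 3 (2 days later).
The second Tuesday is 3 + 1×7 = April 10.

April 10, 2334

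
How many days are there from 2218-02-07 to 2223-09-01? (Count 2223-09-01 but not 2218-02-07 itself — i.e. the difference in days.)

Feb 7, 2218 → Feb 7, 2219: 365 days.
Feb 7, 2219 → Feb 7, 2220: 365 days.
Feb 7, 2220 → Feb 7, 2221: 366 days (Feb 29, 2220 is in that span).
Feb 7, 2221 → Feb 7, 2222: 365 days.
Feb 7, 2222 → Feb 7, 2223: 365 days.
Feb 7, 2223 → Mar 7, 2223: 28 days (February has 28).
Mar 7, 2223 → Apr 7, 2223: 31 days (March has 31).
Apr 7, 2223 → May 7, 2223: 30 days (April has 30).
May 7, 2223 → Jun 7, 2223: 31 days (May has 31).
Jun 7, 2223 → Jul 7, 2223: 30 days (June has 30).
Jul 7, 2223 → Aug 7, 2223: 31 days (July has 31).
Aug 7, 2223 → Sep 1, 2223: 25 days.
Total: 2032 days.

2032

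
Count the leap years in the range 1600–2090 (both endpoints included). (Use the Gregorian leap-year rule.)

120

Multiples of 4 in [1600,2090]: 123.
Of those, multiples of 100: 5 (not leap unless ÷400).
Multiples of 400: 2.
Leap years = 123 − 5 + 2 = 120.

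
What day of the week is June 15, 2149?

January 1, 2149 is a Wednesday.
Jan 1, 2149 → Feb 1, 2149: 31 days (January has 31).
Feb 1, 2149 → Mar 1, 2149: 28 days (February has 28).
Mar 1, 2149 → Apr 1, 2149: 31 days (March has 31).
Apr 1, 2149 → May 1, 2149: 30 days (April has 30).
May 1, 2149 → Jun 1, 2149: 31 days (May has 31).
Jun 1, 2149 → Jun 15, 2149: 14 days.
Total: 165 days.
165 mod 7 = 4, so Wednesday + 4 = Sunday.

Sunday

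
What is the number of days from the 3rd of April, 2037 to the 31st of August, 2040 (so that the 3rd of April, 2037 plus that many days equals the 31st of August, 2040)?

Apr 3, 2037 → Apr 3, 2038: 365 days.
Apr 3, 2038 → Apr 3, 2039: 365 days.
Apr 3, 2039 → Apr 3, 2040: 366 days (Feb 29, 2040 is in that span).
Apr 3, 2040 → May 3, 2040: 30 days (April has 30).
May 3, 2040 → Jun 3, 2040: 31 days (May has 31).
Jun 3, 2040 → Jul 3, 2040: 30 days (June has 30).
Jul 3, 2040 → Aug 3, 2040: 31 days (July has 31).
Aug 3, 2040 → Aug 31, 2040: 28 days.
Total: 1246 days.

1246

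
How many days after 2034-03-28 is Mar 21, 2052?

6568

Mar 28, 2034 → Mar 28, 2035: 365 days.
Mar 28, 2035 → Mar 28, 2036: 366 days (Feb 29, 2036 is in that span).
Mar 28, 2036 → Mar 28, 2037: 365 days.
Mar 28, 2037 → Mar 28, 2038: 365 days.
Mar 28, 2038 → Mar 28, 2039: 365 days.
Mar 28, 2039 → Mar 28, 2040: 366 days (Feb 29, 2040 is in that span).
Mar 28, 2040 → Mar 28, 2041: 365 days.
Mar 28, 2041 → Mar 28, 2042: 365 days.
Mar 28, 2042 → Mar 28, 2043: 365 days.
Mar 28, 2043 → Mar 28, 2044: 366 days (Feb 29, 2044 is in that span).
Mar 28, 2044 → Mar 28, 2045: 365 days.
Mar 28, 2045 → Mar 28, 2046: 365 days.
Mar 28, 2046 → Mar 28, 2047: 365 days.
Mar 28, 2047 → Mar 28, 2048: 366 days (Feb 29, 2048 is in that span).
Mar 28, 2048 → Mar 28, 2049: 365 days.
Mar 28, 2049 → Mar 28, 2050: 365 days.
Mar 28, 2050 → Mar 28, 2051: 365 days.
Mar 28, 2051 → Apr 28, 2051: 31 days (March has 31).
Apr 28, 2051 → May 28, 2051: 30 days (April has 30).
May 28, 2051 → Jun 28, 2051: 31 days (May has 31).
Jun 28, 2051 → Jul 28, 2051: 30 days (June has 30).
Jul 28, 2051 → Aug 28, 2051: 31 days (July has 31).
Aug 28, 2051 → Sep 28, 2051: 31 days (August has 31).
Sep 28, 2051 → Oct 28, 2051: 30 days (September has 30).
Oct 28, 2051 → Nov 28, 2051: 31 days (October has 31).
Nov 28, 2051 → Dec 28, 2051: 30 days (November has 30).
Dec 28, 2051 → Jan 28, 2052: 31 days (December has 31).
Jan 28, 2052 → Feb 28, 2052: 31 days (January has 31).
Feb 28, 2052 → Mar 21, 2052: 22 days.
Total: 6568 days.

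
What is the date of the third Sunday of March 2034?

March 1, 2034 is a Wednesday.
The first Sunday is therefore March 5 (4 days later).
The third Sunday is 5 + 2×7 = March 19.

March 19, 2034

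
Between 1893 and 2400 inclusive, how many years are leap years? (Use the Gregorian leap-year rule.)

123

Multiples of 4 in [1893,2400]: 127.
Of those, multiples of 100: 6 (not leap unless ÷400).
Multiples of 400: 2.
Leap years = 127 − 6 + 2 = 123.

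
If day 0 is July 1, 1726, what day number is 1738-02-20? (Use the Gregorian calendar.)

4252

Jul 1, 1726 → Jul 1, 1727: 365 days.
Jul 1, 1727 → Jul 1, 1728: 366 days (Feb 29, 1728 is in that span).
Jul 1, 1728 → Jul 1, 1729: 365 days.
Jul 1, 1729 → Jul 1, 1730: 365 days.
Jul 1, 1730 → Jul 1, 1731: 365 days.
Jul 1, 1731 → Jul 1, 1732: 366 days (Feb 29, 1732 is in that span).
Jul 1, 1732 → Jul 1, 1733: 365 days.
Jul 1, 1733 → Jul 1, 1734: 365 days.
Jul 1, 1734 → Jul 1, 1735: 365 days.
Jul 1, 1735 → Jul 1, 1736: 366 days (Feb 29, 1736 is in that span).
Jul 1, 1736 → Jul 1, 1737: 365 days.
Jul 1, 1737 → Aug 1, 1737: 31 days (July has 31).
Aug 1, 1737 → Sep 1, 1737: 31 days (August has 31).
Sep 1, 1737 → Oct 1, 1737: 30 days (September has 30).
Oct 1, 1737 → Nov 1, 1737: 31 days (October has 31).
Nov 1, 1737 → Dec 1, 1737: 30 days (November has 30).
Dec 1, 1737 → Jan 1, 1738: 31 days (December has 31).
Jan 1, 1738 → Feb 1, 1738: 31 days (January has 31).
Feb 1, 1738 → Feb 20, 1738: 19 days.
Total: 4252 days.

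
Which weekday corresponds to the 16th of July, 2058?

Tuesday

Doomsday rule: the anchor day for the 2000s is Tuesday. For year 58: 58÷12 = 4 r 10, and 10÷4 = 2, so 4+10+2 = 16.
Tuesday + 16 ≡ Thursday — that's 2058's doomsday.
In July the doomsday date is Jul 11.
Jul 16 is 5 days after Jul 11; 5 mod 7 = 5, so Thursday + 5 = Tuesday.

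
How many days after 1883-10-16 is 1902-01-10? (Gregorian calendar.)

6660

Oct 16, 1883 → Oct 16, 1884: 366 days (Feb 29, 1884 is in that span).
Oct 16, 1884 → Oct 16, 1885: 365 days.
Oct 16, 1885 → Oct 16, 1886: 365 days.
Oct 16, 1886 → Oct 16, 1887: 365 days.
Oct 16, 1887 → Oct 16, 1888: 366 days (Feb 29, 1888 is in that span).
Oct 16, 1888 → Oct 16, 1889: 365 days.
Oct 16, 1889 → Oct 16, 1890: 365 days.
Oct 16, 1890 → Oct 16, 1891: 365 days.
Oct 16, 1891 → Oct 16, 1892: 366 days (Feb 29, 1892 is in that span).
Oct 16, 1892 → Oct 16, 1893: 365 days.
Oct 16, 1893 → Oct 16, 1894: 365 days.
Oct 16, 1894 → Oct 16, 1895: 365 days.
Oct 16, 1895 → Oct 16, 1896: 366 days (Feb 29, 1896 is in that span).
Oct 16, 1896 → Oct 16, 1897: 365 days.
Oct 16, 1897 → Oct 16, 1898: 365 days.
Oct 16, 1898 → Oct 16, 1899: 365 days.
Oct 16, 1899 → Oct 16, 1900: 365 days.
Oct 16, 1900 → Oct 16, 1901: 365 days.
Oct 16, 1901 → Nov 16, 1901: 31 days (October has 31).
Nov 16, 1901 → Dec 16, 1901: 30 days (November has 30).
Dec 16, 1901 → Jan 10, 1902: 25 days.
Total: 6660 days.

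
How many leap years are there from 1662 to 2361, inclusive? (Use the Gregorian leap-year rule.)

169

Multiples of 4 in [1662,2361]: 175.
Of those, multiples of 100: 7 (not leap unless ÷400).
Multiples of 400: 1.
Leap years = 175 − 7 + 1 = 169.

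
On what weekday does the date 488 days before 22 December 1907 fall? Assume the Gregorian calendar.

Dec 22, 1907 is a Sunday.
488 mod 7 = 5, so 488 days before a Sunday is Sunday − 5 = Tuesday.

Tuesday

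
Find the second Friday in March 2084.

March 10, 2084

March 1, 2084 is a Wednesday.
The first Friday is therefore March 3 (2 days later).
The second Friday is 3 + 1×7 = March 10.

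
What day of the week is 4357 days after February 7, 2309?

First find the weekday of Feb 7, 2309. Doomsday rule: the anchor day for the 2300s is Wednesday. For year 09: 9÷12 = 0 r 9, and 9÷4 = 2, so 0+9+2 = 11.
Wednesday + 11 ≡ Sunday — that's 2309's doomsday.
In February the doomsday date is Feb 28 (2309 is not a leap year).
Feb 7 is 21 days before Feb 28; 21 mod 7 = 0, so Sunday − 0 = Sunday.
4357 mod 7 = 3, so 4357 days after a Sunday is Sunday + 3 = Wednesday.

Wednesday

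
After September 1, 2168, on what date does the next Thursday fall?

September 8, 2168

Sep 1, 2168 is a Thursday.
From Thursday to the next Thursday is 7 days.
Sep 1, 2168 + 7 = Sep 8, 2168.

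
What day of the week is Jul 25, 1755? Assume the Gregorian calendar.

Friday

Doomsday rule: the anchor day for the 1700s is Sunday. For year 55: 55÷12 = 4 r 7, and 7÷4 = 1, so 4+7+1 = 12.
Sunday + 12 ≡ Friday — that's 1755's doomsday.
In July the doomsday date is Jul 11.
Jul 25 is 14 days after Jul 11; 14 mod 7 = 0, so Friday + 0 = Friday.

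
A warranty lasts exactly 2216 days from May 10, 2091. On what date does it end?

June 3, 2097

+366 (one year; includes Feb 29, 2092) → May 10, 2092 (1850 left).
+365 (one year) → May 10, 2093 (1485 left).
+365 (one year) → May 10, 2094 (1120 left).
+365 (one year) → May 10, 2095 (755 left).
+366 (one year; includes Feb 29, 2096) → May 10, 2096 (389 left).
May has 31 days: +22 → Jun 1, 2096 (367 left).
Jun has 30 days: +30 → Jul 1, 2096 (337 left).
Jul has 31 days: +31 → Aug 1, 2096 (306 left).
Aug has 31 days: +31 → Sep 1, 2096 (275 left).
Sep has 30 days: +30 → Oct 1, 2096 (245 left).
Oct has 31 days: +31 → Nov 1, 2096 (214 left).
Nov has 30 days: +30 → Dec 1, 2096 (184 left).
Dec has 31 days: +31 → Jan 1, 2097 (153 left).
Jan has 31 days: +31 → Feb 1, 2097 (122 left).
Feb has 28 days: +28 → Mar 1, 2097 (94 left).
Mar has 31 days: +31 → Apr 1, 2097 (63 left).
Apr has 30 days: +30 → May 1, 2097 (33 left).
May has 31 days: +31 → Jun 1, 2097 (2 left).
+2 → Jun 3, 2097.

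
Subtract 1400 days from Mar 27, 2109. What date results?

May 27, 2105

−365 (one year) → Mar 27, 2108 (1035 left).
−366 (one year; includes Feb 29, 2108) → Mar 27, 2107 (669 left).
−365 (one year) → Mar 27, 2106 (304 left).
−27 → Feb 28, 2106 (end of Feb, 28 days; 277 left).
−28 → Jan 31, 2106 (end of Jan, 31 days; 249 left).
−31 → Dec 31, 2105 (end of Dec, 31 days; 218 left).
−31 → Nov 30, 2105 (end of Nov, 30 days; 187 left).
−30 → Oct 31, 2105 (end of Oct, 31 days; 157 left).
−31 → Sep 30, 2105 (end of Sep, 30 days; 126 left).
−30 → Aug 31, 2105 (end of Aug, 31 days; 96 left).
−31 → Jul 31, 2105 (end of Jul, 31 days; 65 left).
−31 → Jun 30, 2105 (end of Jun, 30 days; 34 left).
−30 → May 31, 2105 (end of May, 31 days; 4 left).
−4 → May 27, 2105.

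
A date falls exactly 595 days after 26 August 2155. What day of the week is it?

Tuesday

First find the weekday of Aug 26, 2155. Doomsday rule: the anchor day for the 2100s is Sunday. For year 55: 55÷12 = 4 r 7, and 7÷4 = 1, so 4+7+1 = 12.
Sunday + 12 ≡ Friday — that's 2155's doomsday.
In August the doomsday date is Aug 8.
Aug 26 is 18 days after Aug 8; 18 mod 7 = 4, so Friday + 4 = Tuesday.
595 mod 7 = 0, so 595 days after a Tuesday is Tuesday + 0 = Tuesday.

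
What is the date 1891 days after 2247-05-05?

July 8, 2252

+366 (one year; includes Feb 29, 2248) → May 5, 2248 (1525 left).
+365 (one year) → May 5, 2249 (1160 left).
+365 (one year) → May 5, 2250 (795 left).
+365 (one year) → May 5, 2251 (430 left).
+366 (one year; includes Feb 29, 2252) → May 5, 2252 (64 left).
May has 31 days: +27 → Jun 1, 2252 (37 left).
Jun has 30 days: +30 → Jul 1, 2252 (7 left).
+7 → Jul 8, 2252.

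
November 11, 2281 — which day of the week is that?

Friday

Doomsday rule: the anchor day for the 2200s is Friday. For year 81: 81÷12 = 6 r 9, and 9÷4 = 2, so 6+9+2 = 17.
Friday + 17 ≡ Monday — that's 2281's doomsday.
In November the doomsday date is Nov 7.
Nov 11 is 4 days after Nov 7; 4 mod 7 = 4, so Monday + 4 = Friday.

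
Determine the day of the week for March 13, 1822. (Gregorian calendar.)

Wednesday

January 1, 1822 is a Tuesday.
Jan 1, 1822 → Feb 1, 1822: 31 days (January has 31).
Feb 1, 1822 → Mar 1, 1822: 28 days (February has 28).
Mar 1, 1822 → Mar 13, 1822: 12 days.
Total: 71 days.
71 mod 7 = 1, so Tuesday + 1 = Wednesday.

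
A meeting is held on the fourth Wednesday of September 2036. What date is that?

September 1, 2036 is a Monday.
The first Wednesday is therefore September 3 (2 days later).
The fourth Wednesday is 3 + 3×7 = September 24.

September 24, 2036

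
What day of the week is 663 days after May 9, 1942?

Thursday

May 9, 1942 is a Saturday.
663 mod 7 = 5, so 663 days after a Saturday is Saturday + 5 = Thursday.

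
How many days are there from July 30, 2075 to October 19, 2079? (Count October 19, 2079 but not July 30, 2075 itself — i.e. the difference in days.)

Jul 30, 2075 → Jul 30, 2076: 366 days (Feb 29, 2076 is in that span).
Jul 30, 2076 → Jul 30, 2077: 365 days.
Jul 30, 2077 → Jul 30, 2078: 365 days.
Jul 30, 2078 → Jul 30, 2079: 365 days.
Jul 30, 2079 → Aug 30, 2079: 31 days (July has 31).
Aug 30, 2079 → Sep 30, 2079: 31 days (August has 31).
Sep 30, 2079 → Oct 19, 2079: 19 days.
Total: 1542 days.

1542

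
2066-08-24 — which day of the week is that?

Tuesday

January 1, 2066 is a Friday.
Jan 1, 2066 → Feb 1, 2066: 31 days (January has 31).
Feb 1, 2066 → Mar 1, 2066: 28 days (February has 28).
Mar 1, 2066 → Apr 1, 2066: 31 days (March has 31).
Apr 1, 2066 → May 1, 2066: 30 days (April has 30).
May 1, 2066 → Jun 1, 2066: 31 days (May has 31).
Jun 1, 2066 → Jul 1, 2066: 30 days (June has 30).
Jul 1, 2066 → Aug 1, 2066: 31 days (July has 31).
Aug 1, 2066 → Aug 24, 2066: 23 days.
Total: 235 days.
235 mod 7 = 4, so Friday + 4 = Tuesday.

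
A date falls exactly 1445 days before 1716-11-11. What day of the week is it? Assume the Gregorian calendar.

Sunday

First find the weekday of Nov 11, 1716. Doomsday rule: the anchor day for the 1700s is Sunday. For year 16: 16÷12 = 1 r 4, and 4÷4 = 1, so 1+4+1 = 6.
Sunday + 6 ≡ Saturday — that's 1716's doomsday.
In November the doomsday date is Nov 7.
Nov 11 is 4 days after Nov 7; 4 mod 7 = 4, so Saturday + 4 = Wednesday.
1445 mod 7 = 3, so 1445 days before a Wednesday is Wednesday − 3 = Sunday.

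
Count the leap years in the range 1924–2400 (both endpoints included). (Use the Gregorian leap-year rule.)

117

Multiples of 4 in [1924,2400]: 120.
Of those, multiples of 100: 5 (not leap unless ÷400).
Multiples of 400: 2.
Leap years = 120 − 5 + 2 = 117.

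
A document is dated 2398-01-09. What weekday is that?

Friday

Doomsday rule: the anchor day for the 2300s is Wednesday. For year 98: 98÷12 = 8 r 2, and 2÷4 = 0, so 8+2+0 = 10.
Wednesday + 10 ≡ Saturday — that's 2398's doomsday.
In January the doomsday date is Jan 3 (2398 is not a leap year).
Jan 9 is 6 days after Jan 3; 6 mod 7 = 6, so Saturday + 6 = Friday.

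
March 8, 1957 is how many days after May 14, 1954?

May 14, 1954 → May 14, 1955: 365 days.
May 14, 1955 → May 14, 1956: 366 days (Feb 29, 1956 is in that span).
May 14, 1956 → Jun 14, 1956: 31 days (May has 31).
Jun 14, 1956 → Jul 14, 1956: 30 days (June has 30).
Jul 14, 1956 → Aug 14, 1956: 31 days (July has 31).
Aug 14, 1956 → Sep 14, 1956: 31 days (August has 31).
Sep 14, 1956 → Oct 14, 1956: 30 days (September has 30).
Oct 14, 1956 → Nov 14, 1956: 31 days (October has 31).
Nov 14, 1956 → Dec 14, 1956: 30 days (November has 30).
Dec 14, 1956 → Jan 14, 1957: 31 days (December has 31).
Jan 14, 1957 → Feb 14, 1957: 31 days (January has 31).
Feb 14, 1957 → Mar 8, 1957: 22 days.
Total: 1029 days.

1029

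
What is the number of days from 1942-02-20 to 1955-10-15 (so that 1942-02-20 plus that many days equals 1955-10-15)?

4985

Feb 20, 1942 → Feb 20, 1943: 365 days.
Feb 20, 1943 → Feb 20, 1944: 365 days.
Feb 20, 1944 → Feb 20, 1945: 366 days (Feb 29, 1944 is in that span).
Feb 20, 1945 → Feb 20, 1946: 365 days.
Feb 20, 1946 → Feb 20, 1947: 365 days.
Feb 20, 1947 → Feb 20, 1948: 365 days.
Feb 20, 1948 → Feb 20, 1949: 366 days (Feb 29, 1948 is in that span).
Feb 20, 1949 → Feb 20, 1950: 365 days.
Feb 20, 1950 → Feb 20, 1951: 365 days.
Feb 20, 1951 → Feb 20, 1952: 365 days.
Feb 20, 1952 → Feb 20, 1953: 366 days (Feb 29, 1952 is in that span).
Feb 20, 1953 → Feb 20, 1954: 365 days.
Feb 20, 1954 → Feb 20, 1955: 365 days.
Feb 20, 1955 → Mar 20, 1955: 28 days (February has 28).
Mar 20, 1955 → Apr 20, 1955: 31 days (March has 31).
Apr 20, 1955 → May 20, 1955: 30 days (April has 30).
May 20, 1955 → Jun 20, 1955: 31 days (May has 31).
Jun 20, 1955 → Jul 20, 1955: 30 days (June has 30).
Jul 20, 1955 → Aug 20, 1955: 31 days (July has 31).
Aug 20, 1955 → Sep 20, 1955: 31 days (August has 31).
Sep 20, 1955 → Oct 15, 1955: 25 days.
Total: 4985 days.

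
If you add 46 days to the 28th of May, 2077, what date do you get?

July 13, 2077

May has 31 days: +4 → Jun 1, 2077 (42 left).
Jun has 30 days: +30 → Jul 1, 2077 (12 left).
+12 → Jul 13, 2077.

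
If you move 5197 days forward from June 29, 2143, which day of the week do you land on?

Jun 29, 2143 is a Saturday.
5197 mod 7 = 3, so 5197 days after a Saturday is Saturday + 3 = Tuesday.

Tuesday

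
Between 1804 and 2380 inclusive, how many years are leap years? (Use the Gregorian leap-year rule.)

141

Multiples of 4 in [1804,2380]: 145.
Of those, multiples of 100: 5 (not leap unless ÷400).
Multiples of 400: 1.
Leap years = 145 − 5 + 1 = 141.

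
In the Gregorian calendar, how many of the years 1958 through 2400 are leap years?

108

Multiples of 4 in [1958,2400]: 111.
Of those, multiples of 100: 5 (not leap unless ÷400).
Multiples of 400: 2.
Leap years = 111 − 5 + 2 = 108.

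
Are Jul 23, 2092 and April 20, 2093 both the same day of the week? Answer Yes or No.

No

From Jul 23, 2092 to Apr 20, 2093 is 271 days.
271 mod 7 = 5, so they are different weekdays.
(Jul 23, 2092 is a Wednesday; Apr 20, 2093 is a Monday.)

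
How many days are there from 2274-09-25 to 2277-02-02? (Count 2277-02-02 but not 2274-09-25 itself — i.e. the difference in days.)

861

Sep 25, 2274 → Sep 25, 2275: 365 days.
Sep 25, 2275 → Sep 25, 2276: 366 days (Feb 29, 2276 is in that span).
Sep 25, 2276 → Oct 25, 2276: 30 days (September has 30).
Oct 25, 2276 → Nov 25, 2276: 31 days (October has 31).
Nov 25, 2276 → Dec 25, 2276: 30 days (November has 30).
Dec 25, 2276 → Jan 25, 2277: 31 days (December has 31).
Jan 25, 2277 → Feb 2, 2277: 8 days.
Total: 861 days.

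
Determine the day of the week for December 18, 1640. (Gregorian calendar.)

Tuesday

Doomsday rule: the anchor day for the 1600s is Tuesday. For year 40: 40÷12 = 3 r 4, and 4÷4 = 1, so 3+4+1 = 8.
Tuesday + 8 ≡ Wednesday — that's 1640's doomsday.
In December the doomsday date is Dec 12.
Dec 18 is 6 days after Dec 12; 6 mod 7 = 6, so Wednesday + 6 = Tuesday.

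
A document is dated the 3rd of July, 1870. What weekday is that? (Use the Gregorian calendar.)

Sunday

Doomsday rule: the anchor day for the 1800s is Friday. For year 70: 70÷12 = 5 r 10, and 10÷4 = 2, so 5+10+2 = 17.
Friday + 17 ≡ Monday — that's 1870's doomsday.
In July the doomsday date is Jul 11.
Jul 3 is 8 days before Jul 11; 8 mod 7 = 1, so Monday − 1 = Sunday.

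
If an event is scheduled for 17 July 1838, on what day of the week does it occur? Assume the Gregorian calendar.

Doomsday rule: the anchor day for the 1800s is Friday. For year 38: 38÷12 = 3 r 2, and 2÷4 = 0, so 3+2+0 = 5.
Friday + 5 ≡ Wednesday — that's 1838's doomsday.
In July the doomsday date is Jul 11.
Jul 17 is 6 days after Jul 11; 6 mod 7 = 6, so Wednesday + 6 = Tuesday.

Tuesday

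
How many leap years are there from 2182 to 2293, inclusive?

27

Multiples of 4 in [2182,2293]: 28.
Of those, multiples of 100: 1 (not leap unless ÷400).
Multiples of 400: 0.
Leap years = 28 − 1 + 0 = 27.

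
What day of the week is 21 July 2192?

Saturday

Doomsday rule: the anchor day for the 2100s is Sunday. For year 92: 92÷12 = 7 r 8, and 8÷4 = 2, so 7+8+2 = 17.
Sunday + 17 ≡ Wednesday — that's 2192's doomsday.
In July the doomsday date is Jul 11.
Jul 21 is 10 days after Jul 11; 10 mod 7 = 3, so Wednesday + 3 = Saturday.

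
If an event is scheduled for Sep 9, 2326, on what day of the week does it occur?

Thursday

Doomsday rule: the anchor day for the 2300s is Wednesday. For year 26: 26÷12 = 2 r 2, and 2÷4 = 0, so 2+2+0 = 4.
Wednesday + 4 ≡ Sunday — that's 2326's doomsday.
In September the doomsday date is Sep 5.
Sep 9 is 4 days after Sep 5; 4 mod 7 = 4, so Sunday + 4 = Thursday.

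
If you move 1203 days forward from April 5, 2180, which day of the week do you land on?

First find the weekday of Apr 5, 2180. Doomsday rule: the anchor day for the 2100s is Sunday. For year 80: 80÷12 = 6 r 8, and 8÷4 = 2, so 6+8+2 = 16.
Sunday + 16 ≡ Tuesday — that's 2180's doomsday.
In April the doomsday date is Apr 4.
Apr 5 is 1 day after Apr 4; 1 mod 7 = 1, so Tuesday + 1 = Wednesday.
1203 mod 7 = 6, so 1203 days after a Wednesday is Wednesday + 6 = Tuesday.

Tuesday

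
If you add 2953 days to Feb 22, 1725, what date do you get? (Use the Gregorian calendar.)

+365 (one year) → Feb 22, 1726 (2588 left).
+365 (one year) → Feb 22, 1727 (2223 left).
+365 (one year) → Feb 22, 1728 (1858 left).
+366 (one year; includes Feb 29, 1728) → Feb 22, 1729 (1492 left).
+365 (one year) → Feb 22, 1730 (1127 left).
+365 (one year) → Feb 22, 1731 (762 left).
+365 (one year) → Feb 22, 1732 (397 left).
Feb has 29 days: +8 → Mar 1, 1732 (389 left).
Mar has 31 days: +31 → Apr 1, 1732 (358 left).
Apr has 30 days: +30 → May 1, 1732 (328 left).
May has 31 days: +31 → Jun 1, 1732 (297 left).
Jun has 30 days: +30 → Jul 1, 1732 (267 left).
Jul has 31 days: +31 → Aug 1, 1732 (236 left).
Aug has 31 days: +31 → Sep 1, 1732 (205 left).
Sep has 30 days: +30 → Oct 1, 1732 (175 left).
Oct has 31 days: +31 → Nov 1, 1732 (144 left).
Nov has 30 days: +30 → Dec 1, 1732 (114 left).
Dec has 31 days: +31 → Jan 1, 1733 (83 left).
Jan has 31 days: +31 → Feb 1, 1733 (52 left).
Feb has 28 days: +28 → Mar 1, 1733 (24 left).
+24 → Mar 25, 1733.

March 25, 1733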